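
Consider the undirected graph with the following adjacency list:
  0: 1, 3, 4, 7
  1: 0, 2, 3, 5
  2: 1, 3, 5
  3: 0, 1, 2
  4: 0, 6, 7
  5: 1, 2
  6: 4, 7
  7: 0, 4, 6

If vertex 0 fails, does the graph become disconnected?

Yes

Deleting 0 raises the number of components from 1 to 2, so 0 is a cut vertex.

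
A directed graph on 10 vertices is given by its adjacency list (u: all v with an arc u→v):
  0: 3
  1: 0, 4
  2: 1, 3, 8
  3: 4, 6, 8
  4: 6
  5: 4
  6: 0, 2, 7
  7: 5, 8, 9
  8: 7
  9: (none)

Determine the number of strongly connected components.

{0, 1, 2, 3, 4, 5, 6, 7, 8} are all mutually reachable — one SCC of size 9.
{9} is an SCC by itself.
That gives 2 strongly connected components.

2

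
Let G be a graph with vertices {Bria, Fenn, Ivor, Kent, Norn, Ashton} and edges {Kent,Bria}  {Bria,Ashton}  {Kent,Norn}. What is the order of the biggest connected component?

4

Ivor is isolated — a component by itself.
Fenn is isolated — a component by itself.
Starting from Bria we can reach Bria, Kent, Norn, Ashton. That is one component of size 4.
The largest has 4 vertices.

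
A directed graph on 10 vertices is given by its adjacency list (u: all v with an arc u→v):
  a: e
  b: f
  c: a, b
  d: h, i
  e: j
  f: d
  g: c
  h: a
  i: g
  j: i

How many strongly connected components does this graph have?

{a, b, c, d, e, f, g, h, i, j} are all mutually reachable — one SCC of size 10.
That gives 1 strongly connected component.

1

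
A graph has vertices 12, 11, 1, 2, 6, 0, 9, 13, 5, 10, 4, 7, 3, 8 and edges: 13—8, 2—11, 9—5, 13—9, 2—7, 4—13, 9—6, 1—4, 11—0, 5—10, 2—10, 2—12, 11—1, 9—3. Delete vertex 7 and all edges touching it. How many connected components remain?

1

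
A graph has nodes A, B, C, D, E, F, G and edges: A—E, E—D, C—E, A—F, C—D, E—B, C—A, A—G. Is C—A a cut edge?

No

After removing C—A, the path C-E-A still connects them, so the edge is not a bridge.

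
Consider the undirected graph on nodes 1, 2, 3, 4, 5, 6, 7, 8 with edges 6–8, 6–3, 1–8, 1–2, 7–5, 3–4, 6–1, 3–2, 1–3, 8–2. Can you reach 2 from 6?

Yes

From 6 we can reach 1, 2, 3, 4, 6, 8, which includes 2.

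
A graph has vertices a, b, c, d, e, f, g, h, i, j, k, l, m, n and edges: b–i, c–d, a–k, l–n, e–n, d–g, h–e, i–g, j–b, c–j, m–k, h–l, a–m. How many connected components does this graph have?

f is isolated — a component by itself.
Starting from a we can reach a, k, m. That is one component of size 3.
Starting from e we can reach e, h, l, n. That is one component of size 4.
Starting from b we can reach b, c, d, g, i, j. That is one component of size 6.
Total: 4 components.

4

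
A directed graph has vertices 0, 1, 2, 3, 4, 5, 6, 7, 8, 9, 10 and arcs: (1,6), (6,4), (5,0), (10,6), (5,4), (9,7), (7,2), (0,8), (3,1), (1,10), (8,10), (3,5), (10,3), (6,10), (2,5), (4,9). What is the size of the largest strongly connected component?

11

{0, 1, 2, 3, 4, 5, 6, 7, 8, 9, 10} are all mutually reachable — one SCC of size 11.
The largest has 11 vertices.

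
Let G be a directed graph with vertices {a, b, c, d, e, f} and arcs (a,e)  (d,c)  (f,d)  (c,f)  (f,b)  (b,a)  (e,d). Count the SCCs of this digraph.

1

{a, b, c, d, e, f} are all mutually reachable — one SCC of size 6.
That gives 1 strongly connected component.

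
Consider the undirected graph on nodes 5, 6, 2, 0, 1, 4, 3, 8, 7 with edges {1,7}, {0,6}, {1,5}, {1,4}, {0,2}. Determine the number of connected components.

3 is isolated — a component by itself.
8 is isolated — a component by itself.
Starting from 0 we can reach 0, 2, 6. That is one component of size 3.
Starting from 1 we can reach 1, 4, 5, 7. That is one component of size 4.
Total: 4 components.

4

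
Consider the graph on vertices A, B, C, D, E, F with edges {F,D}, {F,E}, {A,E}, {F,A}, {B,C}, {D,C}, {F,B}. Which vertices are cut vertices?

F

Removing F increases the component count from 1 to 2, so F is a cut vertex.
By contrast removing E leaves 1 component; it is not a cut vertex. No other vertex is a cut vertex either.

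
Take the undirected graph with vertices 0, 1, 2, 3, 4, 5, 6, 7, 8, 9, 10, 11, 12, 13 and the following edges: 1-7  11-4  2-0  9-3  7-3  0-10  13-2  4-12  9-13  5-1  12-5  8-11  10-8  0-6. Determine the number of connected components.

1

Starting from 0 we can reach 0, 1, 2, 3, 4, 5, 6, 7, 8, 9, 10, 11, 12, 13. That is one component of size 14.
Total: 1 component.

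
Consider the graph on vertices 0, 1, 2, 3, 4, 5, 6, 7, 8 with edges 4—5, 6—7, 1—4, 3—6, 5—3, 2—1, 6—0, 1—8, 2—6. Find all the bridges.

0-6, 1-8, 6-7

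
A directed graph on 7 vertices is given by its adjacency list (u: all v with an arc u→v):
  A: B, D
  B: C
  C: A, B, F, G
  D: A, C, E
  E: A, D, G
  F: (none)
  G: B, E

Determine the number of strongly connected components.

{A, B, C, D, E, G} are all mutually reachable — one SCC of size 6.
{F} is an SCC by itself.
That gives 2 strongly connected components.

2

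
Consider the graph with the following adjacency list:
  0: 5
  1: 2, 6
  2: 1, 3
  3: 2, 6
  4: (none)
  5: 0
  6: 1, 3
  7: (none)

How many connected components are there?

4

4 is isolated — a component by itself.
7 is isolated — a component by itself.
Starting from 0 we can reach 0, 5. That is one component of size 2.
Starting from 1 we can reach 1, 2, 3, 6. That is one component of size 4.
Total: 4 components.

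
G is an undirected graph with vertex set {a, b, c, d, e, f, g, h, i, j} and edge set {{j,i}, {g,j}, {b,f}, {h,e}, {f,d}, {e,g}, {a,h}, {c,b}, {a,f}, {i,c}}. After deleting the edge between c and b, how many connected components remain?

1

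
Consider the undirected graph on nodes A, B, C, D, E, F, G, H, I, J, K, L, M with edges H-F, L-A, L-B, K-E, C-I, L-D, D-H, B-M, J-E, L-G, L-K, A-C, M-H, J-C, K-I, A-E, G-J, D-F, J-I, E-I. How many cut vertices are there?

Removing L increases the component count from 1 to 2, so L is a cut vertex.
By contrast removing M leaves 1 component; it is not a cut vertex. No other vertex is a cut vertex either.

1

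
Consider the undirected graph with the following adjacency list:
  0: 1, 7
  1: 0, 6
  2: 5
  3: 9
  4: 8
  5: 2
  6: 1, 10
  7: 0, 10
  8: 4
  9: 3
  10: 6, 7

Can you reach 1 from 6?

From 6 we can reach 0, 1, 6, 7, 10, which includes 1.

Yes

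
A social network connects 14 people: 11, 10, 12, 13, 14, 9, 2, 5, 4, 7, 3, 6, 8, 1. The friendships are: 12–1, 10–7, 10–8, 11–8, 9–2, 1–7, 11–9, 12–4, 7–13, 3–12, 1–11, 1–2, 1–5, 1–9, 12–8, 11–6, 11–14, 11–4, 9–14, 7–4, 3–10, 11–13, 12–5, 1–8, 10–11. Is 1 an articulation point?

Deleting 1 leaves 1 component (was 1) (its neighbors 2, 5, 7, 8, 9, 11, 12 remain connected to each other), so 1 is not a cut vertex.

No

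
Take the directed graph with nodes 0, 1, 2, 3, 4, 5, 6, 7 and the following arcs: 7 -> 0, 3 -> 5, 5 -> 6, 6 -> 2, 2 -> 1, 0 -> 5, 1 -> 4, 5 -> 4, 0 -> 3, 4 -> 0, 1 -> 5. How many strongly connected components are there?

{0, 1, 2, 3, 4, 5, 6} are all mutually reachable — one SCC of size 7.
{7} is an SCC by itself.
That gives 2 strongly connected components.

2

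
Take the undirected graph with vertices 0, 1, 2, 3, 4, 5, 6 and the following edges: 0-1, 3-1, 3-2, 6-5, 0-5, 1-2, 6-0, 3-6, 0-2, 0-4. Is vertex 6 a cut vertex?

No

Deleting 6 leaves 1 component (was 1) (its neighbors 0, 3, 5 remain connected to each other), so 6 is not a cut vertex.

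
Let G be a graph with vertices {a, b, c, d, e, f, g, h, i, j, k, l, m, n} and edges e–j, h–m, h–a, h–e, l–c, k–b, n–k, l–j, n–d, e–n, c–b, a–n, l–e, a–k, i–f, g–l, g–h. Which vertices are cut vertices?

Removing h increases the component count from 2 to 3, so h is a cut vertex.
Removing n increases the component count from 2 to 3, so n is a cut vertex.
By contrast removing c leaves 2 components; it is not a cut vertex. No other vertex is a cut vertex either.

h, n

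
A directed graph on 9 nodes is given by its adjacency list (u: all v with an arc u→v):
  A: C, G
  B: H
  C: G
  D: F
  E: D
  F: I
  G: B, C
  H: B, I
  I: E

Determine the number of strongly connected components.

4

{D, E, F, I} are all mutually reachable — one SCC of size 4.
{C, G} are all mutually reachable — one SCC of size 2.
{B, H} are all mutually reachable — one SCC of size 2.
{A} is an SCC by itself.
That gives 4 strongly connected components.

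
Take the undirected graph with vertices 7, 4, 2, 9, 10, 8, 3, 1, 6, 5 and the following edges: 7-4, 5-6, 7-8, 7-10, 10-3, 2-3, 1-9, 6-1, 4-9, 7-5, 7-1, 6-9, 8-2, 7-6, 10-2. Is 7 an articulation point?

Yes

Deleting 7 raises the number of components from 1 to 2, so 7 is a cut vertex.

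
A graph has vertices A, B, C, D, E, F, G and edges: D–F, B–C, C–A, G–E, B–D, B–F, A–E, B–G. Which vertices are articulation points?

B

Removing B increases the component count from 1 to 2, so B is a cut vertex.
By contrast removing G leaves 1 component; it is not a cut vertex. No other vertex is a cut vertex either.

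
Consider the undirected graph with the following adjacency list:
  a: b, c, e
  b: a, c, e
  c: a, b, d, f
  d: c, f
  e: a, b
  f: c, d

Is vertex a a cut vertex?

No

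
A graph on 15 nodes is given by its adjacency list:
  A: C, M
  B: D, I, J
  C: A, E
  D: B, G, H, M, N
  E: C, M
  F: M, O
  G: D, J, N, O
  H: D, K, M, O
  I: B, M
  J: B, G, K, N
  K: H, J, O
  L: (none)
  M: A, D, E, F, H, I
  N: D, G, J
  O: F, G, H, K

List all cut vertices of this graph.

M

Removing M increases the component count from 2 to 3, so M is a cut vertex.
By contrast removing O leaves 2 components; it is not a cut vertex. No other vertex is a cut vertex either.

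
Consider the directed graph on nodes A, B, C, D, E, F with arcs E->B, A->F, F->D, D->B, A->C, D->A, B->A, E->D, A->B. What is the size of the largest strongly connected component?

4

{A, B, D, F} are all mutually reachable — one SCC of size 4.
{C} is an SCC by itself.
{E} is an SCC by itself.
The largest has 4 vertices.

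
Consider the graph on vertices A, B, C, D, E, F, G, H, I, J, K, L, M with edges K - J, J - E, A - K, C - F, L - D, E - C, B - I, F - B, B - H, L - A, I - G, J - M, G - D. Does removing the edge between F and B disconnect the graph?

No

After removing F - B, the path F-C-E-J-K-A-L-D-G-I-B still connects them, so the edge is not a bridge.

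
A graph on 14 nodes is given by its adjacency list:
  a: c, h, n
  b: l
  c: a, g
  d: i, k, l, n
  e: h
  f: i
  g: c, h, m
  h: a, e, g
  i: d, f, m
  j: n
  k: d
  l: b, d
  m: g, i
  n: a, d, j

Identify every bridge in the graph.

b-l, d-k, d-l, e-h, f-i, j-n

The edges on the cycle g-h-a-c-g are not bridges since each lies on that cycle.
But removing j-n disconnects j from n; removing b-l disconnects b from l; removing d-l disconnects d from l; removing d-k disconnects d from k — these are bridges.
In total 6 edges are bridges.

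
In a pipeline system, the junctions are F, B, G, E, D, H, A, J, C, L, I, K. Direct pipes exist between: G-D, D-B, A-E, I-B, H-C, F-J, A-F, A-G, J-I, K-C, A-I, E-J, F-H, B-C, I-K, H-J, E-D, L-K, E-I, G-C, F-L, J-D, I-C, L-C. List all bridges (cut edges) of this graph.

none

The edges on the cycle A-F-H-J-E-A are not bridges since each lies on that cycle.
Every edge lies on some cycle, so there are no bridges.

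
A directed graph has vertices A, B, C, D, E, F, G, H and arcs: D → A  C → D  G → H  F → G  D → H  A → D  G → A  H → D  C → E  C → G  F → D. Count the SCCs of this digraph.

{A, D, H} are all mutually reachable — one SCC of size 3.
{B} is an SCC by itself.
{F} is an SCC by itself.
{G} is an SCC by itself.
{C} is an SCC by itself.
(and 1 more singleton SCC)
That gives 6 strongly connected components.

6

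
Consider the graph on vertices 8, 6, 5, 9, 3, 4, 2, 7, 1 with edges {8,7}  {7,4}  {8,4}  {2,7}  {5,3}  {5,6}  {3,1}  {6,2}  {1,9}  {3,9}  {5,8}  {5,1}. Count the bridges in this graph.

The edges on the cycle 5-6-2-7-4-8-5 are not bridges since each lies on that cycle.
Every edge lies on some cycle, so there are no bridges.

0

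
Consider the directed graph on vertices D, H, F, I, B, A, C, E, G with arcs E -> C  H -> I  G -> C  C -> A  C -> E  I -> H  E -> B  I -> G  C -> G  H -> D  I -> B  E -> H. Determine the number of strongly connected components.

5

{C, E, G, H, I} are all mutually reachable — one SCC of size 5.
{F} is an SCC by itself.
{B} is an SCC by itself.
{D} is an SCC by itself.
{A} is an SCC by itself.
That gives 5 strongly connected components.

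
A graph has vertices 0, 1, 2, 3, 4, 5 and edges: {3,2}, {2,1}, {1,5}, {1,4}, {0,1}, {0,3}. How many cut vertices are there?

Removing 1 increases the component count from 1 to 3, so 1 is a cut vertex.
By contrast removing 2 leaves 1 component; it is not a cut vertex. No other vertex is a cut vertex either.

1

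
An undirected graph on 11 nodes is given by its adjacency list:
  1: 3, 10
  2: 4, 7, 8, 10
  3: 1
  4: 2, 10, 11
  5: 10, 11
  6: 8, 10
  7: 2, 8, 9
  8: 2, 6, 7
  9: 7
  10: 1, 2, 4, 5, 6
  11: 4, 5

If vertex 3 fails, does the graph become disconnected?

Deleting 3 leaves 1 component (was 1), so 3 is not a cut vertex.

No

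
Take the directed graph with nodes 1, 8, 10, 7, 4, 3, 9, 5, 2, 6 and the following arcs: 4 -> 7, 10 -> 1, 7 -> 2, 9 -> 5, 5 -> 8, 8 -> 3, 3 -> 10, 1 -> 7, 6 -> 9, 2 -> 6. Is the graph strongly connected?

No

There is no directed path from 3 to 4, so the graph is not strongly connected.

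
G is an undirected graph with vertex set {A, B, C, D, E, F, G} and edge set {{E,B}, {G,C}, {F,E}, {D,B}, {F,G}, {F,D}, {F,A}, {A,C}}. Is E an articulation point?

Deleting E leaves 1 component (was 1) (its neighbors B, F remain connected to each other), so E is not a cut vertex.

No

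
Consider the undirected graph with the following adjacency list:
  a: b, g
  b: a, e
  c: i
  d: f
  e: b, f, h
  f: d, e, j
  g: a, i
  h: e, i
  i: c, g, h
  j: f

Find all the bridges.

c-i, d-f, e-f, f-j

The edges on the cycle i-h-e-b-a-g-i are not bridges since each lies on that cycle.
But removing f-j disconnects f from j; removing d-f disconnects d from f; removing e-f disconnects e from f; removing i-c disconnects i from c — these are bridges.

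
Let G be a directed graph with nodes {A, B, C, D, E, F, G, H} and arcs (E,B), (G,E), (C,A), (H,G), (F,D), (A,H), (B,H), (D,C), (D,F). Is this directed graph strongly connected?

No

There is no directed path from C to F, so the graph is not strongly connected.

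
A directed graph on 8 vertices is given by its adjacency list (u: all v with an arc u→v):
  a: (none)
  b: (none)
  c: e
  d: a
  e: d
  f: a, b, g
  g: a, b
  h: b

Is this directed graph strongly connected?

No

There is no directed path from g to f, so the graph is not strongly connected.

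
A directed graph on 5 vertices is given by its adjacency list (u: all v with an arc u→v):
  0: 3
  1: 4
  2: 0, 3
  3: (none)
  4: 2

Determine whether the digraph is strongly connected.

There is no directed path from 4 to 1, so the graph is not strongly connected.

No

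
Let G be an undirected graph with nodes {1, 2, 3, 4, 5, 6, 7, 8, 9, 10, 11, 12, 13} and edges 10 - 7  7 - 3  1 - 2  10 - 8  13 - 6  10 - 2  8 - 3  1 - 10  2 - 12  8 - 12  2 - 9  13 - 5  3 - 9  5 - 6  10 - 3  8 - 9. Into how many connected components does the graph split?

4 is isolated — a component by itself.
11 is isolated — a component by itself.
Starting from 5 we can reach 5, 6, 13. That is one component of size 3.
Starting from 1 we can reach 1, 2, 3, 7, 8, 9, 10, 12. That is one component of size 8.
Total: 4 components.

4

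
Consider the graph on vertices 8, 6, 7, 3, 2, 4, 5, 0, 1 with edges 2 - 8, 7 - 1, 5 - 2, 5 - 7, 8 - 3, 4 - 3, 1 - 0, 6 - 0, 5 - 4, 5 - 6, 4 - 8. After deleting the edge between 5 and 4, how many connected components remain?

5 and 4 are still connected via 5-2-8-4, so the component count stays at 1.

1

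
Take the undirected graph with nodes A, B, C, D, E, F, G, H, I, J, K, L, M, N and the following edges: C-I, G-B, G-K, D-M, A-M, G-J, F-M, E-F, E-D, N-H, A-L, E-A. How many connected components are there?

Starting from H we can reach H, N. That is one component of size 2.
Starting from C we can reach C, I. That is one component of size 2.
Starting from B we can reach B, G, J, K. That is one component of size 4.
Starting from A we can reach A, D, E, F, L, M. That is one component of size 6.
Total: 4 components.

4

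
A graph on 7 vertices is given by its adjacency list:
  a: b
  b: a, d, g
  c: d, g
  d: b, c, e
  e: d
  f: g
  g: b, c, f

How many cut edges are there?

3

The edges on the cycle c-d-b-g-c are not bridges since each lies on that cycle.
But removing d-e disconnects d from e; removing b-a disconnects b from a; removing g-f disconnects g from f — these are bridges.
That makes 3 bridges.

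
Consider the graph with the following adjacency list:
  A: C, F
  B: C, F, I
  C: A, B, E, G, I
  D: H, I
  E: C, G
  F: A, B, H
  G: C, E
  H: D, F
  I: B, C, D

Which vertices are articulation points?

C

Removing C increases the component count from 1 to 2, so C is a cut vertex.
By contrast removing H leaves 1 component; it is not a cut vertex. No other vertex is a cut vertex either.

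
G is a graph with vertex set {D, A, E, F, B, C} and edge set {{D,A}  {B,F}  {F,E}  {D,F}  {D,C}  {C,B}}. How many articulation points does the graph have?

2

Removing D increases the component count from 1 to 2, so D is a cut vertex.
Removing F increases the component count from 1 to 2, so F is a cut vertex.
By contrast removing A leaves 1 component; it is not a cut vertex. No other vertex is a cut vertex either.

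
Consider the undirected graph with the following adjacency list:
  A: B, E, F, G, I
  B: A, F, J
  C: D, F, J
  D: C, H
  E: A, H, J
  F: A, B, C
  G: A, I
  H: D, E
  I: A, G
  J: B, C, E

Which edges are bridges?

The edges on the cycle A-G-I-A are not bridges since each lies on that cycle.
Every edge lies on some cycle, so there are no bridges.

none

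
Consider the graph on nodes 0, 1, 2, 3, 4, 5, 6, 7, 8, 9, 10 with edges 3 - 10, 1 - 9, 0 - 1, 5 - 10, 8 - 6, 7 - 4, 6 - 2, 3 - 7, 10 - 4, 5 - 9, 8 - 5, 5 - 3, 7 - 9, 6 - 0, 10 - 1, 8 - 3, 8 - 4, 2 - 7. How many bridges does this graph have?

0

The edges on the cycle 8-5-10-1-0-6-8 are not bridges since each lies on that cycle.
Every edge lies on some cycle, so there are no bridges.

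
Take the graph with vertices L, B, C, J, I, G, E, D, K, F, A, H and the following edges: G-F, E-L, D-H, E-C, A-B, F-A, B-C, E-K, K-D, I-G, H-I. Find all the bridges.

The edges on the cycle E-K-D-H-I-G-F-A-B-C-E are not bridges since each lies on that cycle.
But removing E-L disconnects E from L — this is a bridge.

E-L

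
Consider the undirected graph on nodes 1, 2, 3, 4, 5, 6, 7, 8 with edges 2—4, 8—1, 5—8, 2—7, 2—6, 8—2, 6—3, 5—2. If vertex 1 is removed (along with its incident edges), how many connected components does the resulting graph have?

1

With 1 gone, the remaining components are: {2, 3, 4, 5, 6, 7, 8}.
That is 1 component.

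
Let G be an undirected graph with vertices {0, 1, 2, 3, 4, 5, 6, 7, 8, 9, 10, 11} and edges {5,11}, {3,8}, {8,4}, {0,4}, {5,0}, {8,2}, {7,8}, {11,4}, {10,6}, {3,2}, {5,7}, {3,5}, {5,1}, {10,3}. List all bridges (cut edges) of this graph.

1-5, 10-3, 10-6

The edges on the cycle 3-5-7-8-3 are not bridges since each lies on that cycle.
But removing 6 - 10 disconnects 6 from 10; removing 5 - 1 disconnects 5 from 1; removing 3 - 10 disconnects 3 from 10 — these are bridges.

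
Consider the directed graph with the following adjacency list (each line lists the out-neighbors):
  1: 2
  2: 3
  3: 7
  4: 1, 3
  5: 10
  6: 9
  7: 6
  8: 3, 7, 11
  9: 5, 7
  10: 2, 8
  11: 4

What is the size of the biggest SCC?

11

{1, 2, 3, 4, 5, 6, 7, 8, 9, 10, 11} are all mutually reachable — one SCC of size 11.
The largest has 11 vertices.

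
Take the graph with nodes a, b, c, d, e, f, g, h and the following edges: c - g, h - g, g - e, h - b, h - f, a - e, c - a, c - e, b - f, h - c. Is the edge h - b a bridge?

No

After removing h - b, the path h-f-b still connects them, so the edge is not a bridge.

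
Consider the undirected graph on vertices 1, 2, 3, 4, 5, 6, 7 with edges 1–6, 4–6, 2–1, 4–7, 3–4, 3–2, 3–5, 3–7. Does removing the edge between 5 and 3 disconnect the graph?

Removing 5–3 leaves no path between 5 and 3: the component count goes from 1 to 2. So it is a bridge.

Yes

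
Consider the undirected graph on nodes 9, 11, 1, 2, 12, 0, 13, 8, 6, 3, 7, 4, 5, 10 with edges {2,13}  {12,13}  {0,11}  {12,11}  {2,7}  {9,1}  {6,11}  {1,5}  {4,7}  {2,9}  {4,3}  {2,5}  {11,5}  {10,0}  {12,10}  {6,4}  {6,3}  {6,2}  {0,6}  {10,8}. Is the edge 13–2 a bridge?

After removing 13–2, the path 13-12-11-6-2 still connects them, so the edge is not a bridge.

No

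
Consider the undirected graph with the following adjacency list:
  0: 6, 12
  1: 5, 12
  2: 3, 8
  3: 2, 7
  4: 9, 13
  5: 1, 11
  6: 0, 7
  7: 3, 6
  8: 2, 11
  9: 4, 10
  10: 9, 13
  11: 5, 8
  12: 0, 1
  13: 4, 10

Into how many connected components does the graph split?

2

Starting from 4 we can reach 4, 9, 10, 13. That is one component of size 4.
Starting from 0 we can reach 0, 1, 2, 3, 5, 6, 7, 8, 11, 12. That is one component of size 10.
Total: 2 components.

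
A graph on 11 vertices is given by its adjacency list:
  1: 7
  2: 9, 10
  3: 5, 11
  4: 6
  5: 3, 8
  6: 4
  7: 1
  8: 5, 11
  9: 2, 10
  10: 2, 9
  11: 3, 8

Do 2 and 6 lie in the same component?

No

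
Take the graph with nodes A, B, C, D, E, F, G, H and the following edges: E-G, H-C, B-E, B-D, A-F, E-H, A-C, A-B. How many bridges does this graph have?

3

The edges on the cycle A-B-E-H-C-A are not bridges since each lies on that cycle.
But removing B-D disconnects B from D; removing E-G disconnects E from G; removing A-F disconnects A from F — these are bridges.
That makes 3 bridges.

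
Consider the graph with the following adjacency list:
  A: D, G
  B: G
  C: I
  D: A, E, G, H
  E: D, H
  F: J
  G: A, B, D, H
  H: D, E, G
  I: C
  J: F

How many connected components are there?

3

Starting from F we can reach F, J. That is one component of size 2.
Starting from C we can reach C, I. That is one component of size 2.
Starting from A we can reach A, B, D, E, G, H. That is one component of size 6.
Total: 3 components.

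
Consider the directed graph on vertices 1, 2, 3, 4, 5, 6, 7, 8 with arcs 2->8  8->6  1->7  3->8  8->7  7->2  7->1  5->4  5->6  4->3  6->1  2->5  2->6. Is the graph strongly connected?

From 5 we can reach every vertex (1, 2, 3, 4, 5, 6, 7, 8), and every vertex can reach 5 (1, 2, 3, 4, 5, 6, 7, 8). So the whole graph is one strongly connected component.

Yes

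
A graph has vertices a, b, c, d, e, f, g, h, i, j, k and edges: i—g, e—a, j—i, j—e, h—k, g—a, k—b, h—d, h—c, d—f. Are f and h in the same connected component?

Yes

From f we can reach b, c, d, f, h, k, which includes h.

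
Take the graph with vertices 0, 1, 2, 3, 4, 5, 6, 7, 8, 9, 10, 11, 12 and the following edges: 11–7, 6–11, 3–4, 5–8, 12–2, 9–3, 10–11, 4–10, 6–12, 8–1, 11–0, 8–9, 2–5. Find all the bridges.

0-11, 1-8, 11-7

The edges on the cycle 6-12-2-5-8-9-3-4-10-11-6 are not bridges since each lies on that cycle.
But removing 11–7 disconnects 11 from 7; removing 8–1 disconnects 8 from 1; removing 11–0 disconnects 11 from 0 — these are bridges.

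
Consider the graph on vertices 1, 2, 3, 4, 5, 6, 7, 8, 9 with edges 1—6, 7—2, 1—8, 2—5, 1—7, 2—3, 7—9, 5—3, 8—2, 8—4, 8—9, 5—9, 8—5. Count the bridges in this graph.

2

The edges on the cycle 1-7-2-8-1 are not bridges since each lies on that cycle.
But removing 6—1 disconnects 6 from 1; removing 4—8 disconnects 4 from 8 — these are bridges.
That makes 2 bridges.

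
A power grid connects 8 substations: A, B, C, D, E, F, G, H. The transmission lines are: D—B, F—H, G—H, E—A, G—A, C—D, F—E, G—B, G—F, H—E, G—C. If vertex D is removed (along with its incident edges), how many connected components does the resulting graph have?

1

With D gone, the remaining components are: {A, B, C, E, F, G, H}.
That is 1 component.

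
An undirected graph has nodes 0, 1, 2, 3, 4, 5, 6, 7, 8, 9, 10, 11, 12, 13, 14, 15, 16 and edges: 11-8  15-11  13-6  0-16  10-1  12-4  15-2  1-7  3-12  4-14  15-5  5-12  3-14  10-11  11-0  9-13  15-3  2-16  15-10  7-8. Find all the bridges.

The edges on the cycle 15-10-1-7-8-11-15 are not bridges since each lies on that cycle.
But removing 9-13 disconnects 9 from 13; removing 6-13 disconnects 6 from 13 — these are bridges.

13-6, 13-9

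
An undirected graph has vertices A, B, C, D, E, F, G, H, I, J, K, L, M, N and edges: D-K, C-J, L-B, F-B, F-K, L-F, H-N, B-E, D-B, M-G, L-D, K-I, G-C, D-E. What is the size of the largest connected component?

A is isolated — a component by itself.
Starting from H we can reach H, N. That is one component of size 2.
Starting from C we can reach C, G, J, M. That is one component of size 4.
Starting from B we can reach B, D, E, F, I, K, L. That is one component of size 7.
The largest has 7 vertices.

7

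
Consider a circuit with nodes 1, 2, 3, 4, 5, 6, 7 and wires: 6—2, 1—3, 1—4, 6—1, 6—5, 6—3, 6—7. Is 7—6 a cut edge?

Yes

Removing 7—6 leaves no path between 7 and 6: the component count goes from 1 to 2. So it is a bridge.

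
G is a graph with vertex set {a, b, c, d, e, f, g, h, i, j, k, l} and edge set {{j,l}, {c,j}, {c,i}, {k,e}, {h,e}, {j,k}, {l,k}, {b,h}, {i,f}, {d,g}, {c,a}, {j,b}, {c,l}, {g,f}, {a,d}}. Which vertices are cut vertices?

Removing c increases the component count from 1 to 2, so c is a cut vertex.
By contrast removing i leaves 1 component; it is not a cut vertex. No other vertex is a cut vertex either.

c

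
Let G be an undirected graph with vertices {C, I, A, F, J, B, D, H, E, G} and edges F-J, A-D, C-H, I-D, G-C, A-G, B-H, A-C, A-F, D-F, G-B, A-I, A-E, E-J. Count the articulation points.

Removing A increases the component count from 1 to 2, so A is a cut vertex.
By contrast removing G leaves 1 component; it is not a cut vertex. No other vertex is a cut vertex either.

1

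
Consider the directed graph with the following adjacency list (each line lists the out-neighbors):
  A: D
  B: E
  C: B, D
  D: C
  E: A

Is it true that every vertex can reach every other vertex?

From C we can reach every vertex (A, B, C, D, E), and every vertex can reach C (A, B, C, D, E). So the whole graph is one strongly connected component.

Yes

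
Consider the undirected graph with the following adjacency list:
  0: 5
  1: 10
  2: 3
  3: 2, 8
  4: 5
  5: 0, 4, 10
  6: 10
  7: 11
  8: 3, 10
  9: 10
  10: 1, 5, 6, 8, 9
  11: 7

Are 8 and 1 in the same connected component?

From 8 we can reach 0, 1, 2, 3, 4, 5, 6, 8, 9, 10, which includes 1.

Yes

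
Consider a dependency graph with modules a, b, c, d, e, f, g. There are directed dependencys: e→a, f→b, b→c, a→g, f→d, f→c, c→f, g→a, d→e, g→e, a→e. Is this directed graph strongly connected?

No

There is no directed path from d to b, so the graph is not strongly connected.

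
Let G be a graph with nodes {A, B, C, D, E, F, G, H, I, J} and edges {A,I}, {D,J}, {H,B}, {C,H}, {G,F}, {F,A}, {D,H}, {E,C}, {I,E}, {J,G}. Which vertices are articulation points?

H

Removing H increases the component count from 1 to 2, so H is a cut vertex.
By contrast removing F leaves 1 component; it is not a cut vertex. No other vertex is a cut vertex either.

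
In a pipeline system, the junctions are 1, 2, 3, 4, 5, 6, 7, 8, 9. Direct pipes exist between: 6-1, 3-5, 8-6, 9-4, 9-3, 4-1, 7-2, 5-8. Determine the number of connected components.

2

Starting from 2 we can reach 2, 7. That is one component of size 2.
Starting from 1 we can reach 1, 3, 4, 5, 6, 8, 9. That is one component of size 7.
Total: 2 components.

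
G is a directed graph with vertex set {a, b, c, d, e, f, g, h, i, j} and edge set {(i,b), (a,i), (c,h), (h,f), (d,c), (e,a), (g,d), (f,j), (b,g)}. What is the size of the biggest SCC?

{b} is an SCC by itself.
{a} is an SCC by itself.
{f} is an SCC by itself.
{g} is an SCC by itself.
{c} is an SCC by itself.
(and 5 more singleton SCCs)
The largest has 1 vertex.

1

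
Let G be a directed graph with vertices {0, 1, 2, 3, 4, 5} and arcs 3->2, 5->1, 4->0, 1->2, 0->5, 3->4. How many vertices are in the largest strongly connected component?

{5} is an SCC by itself.
{1} is an SCC by itself.
{3} is an SCC by itself.
{0} is an SCC by itself.
{4} is an SCC by itself.
(and 1 more singleton SCC)
The largest has 1 vertex.

1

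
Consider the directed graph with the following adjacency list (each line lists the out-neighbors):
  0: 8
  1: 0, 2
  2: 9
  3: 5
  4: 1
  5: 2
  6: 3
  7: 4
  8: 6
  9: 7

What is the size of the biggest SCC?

{0, 1, 2, 3, 4, 5, 6, 7, 8, 9} are all mutually reachable — one SCC of size 10.
The largest has 10 vertices.

10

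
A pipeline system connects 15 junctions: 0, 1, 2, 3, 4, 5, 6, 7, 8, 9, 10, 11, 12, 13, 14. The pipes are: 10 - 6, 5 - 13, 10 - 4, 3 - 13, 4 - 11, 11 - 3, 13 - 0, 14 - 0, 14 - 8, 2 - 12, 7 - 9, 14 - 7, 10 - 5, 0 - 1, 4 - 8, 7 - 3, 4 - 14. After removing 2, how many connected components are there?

With 2 gone, the remaining components are: {12}; {0, 1, 3, 4, 5, 6, 7, 8, 9, 10, 11, 13, 14}.
That is 2 components.

2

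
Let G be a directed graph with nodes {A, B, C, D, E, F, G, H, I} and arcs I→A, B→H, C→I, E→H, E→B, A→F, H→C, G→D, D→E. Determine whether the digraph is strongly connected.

There is no directed path from I to H, so the graph is not strongly connected.

No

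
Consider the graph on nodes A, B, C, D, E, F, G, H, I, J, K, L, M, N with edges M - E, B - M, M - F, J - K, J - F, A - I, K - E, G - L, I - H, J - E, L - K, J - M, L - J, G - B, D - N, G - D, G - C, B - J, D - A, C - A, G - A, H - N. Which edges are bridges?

The edges on the cycle G-C-A-G are not bridges since each lies on that cycle.
Every edge lies on some cycle, so there are no bridges.

none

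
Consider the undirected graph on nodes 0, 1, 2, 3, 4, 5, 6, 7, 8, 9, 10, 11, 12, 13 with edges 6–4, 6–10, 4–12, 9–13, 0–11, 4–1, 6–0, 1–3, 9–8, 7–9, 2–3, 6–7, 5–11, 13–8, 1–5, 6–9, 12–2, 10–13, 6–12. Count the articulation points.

1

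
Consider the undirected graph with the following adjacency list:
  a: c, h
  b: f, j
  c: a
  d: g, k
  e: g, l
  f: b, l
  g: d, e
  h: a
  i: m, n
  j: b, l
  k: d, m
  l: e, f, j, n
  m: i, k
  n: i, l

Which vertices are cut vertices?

a, l

Removing a increases the component count from 2 to 3, so a is a cut vertex.
Removing l increases the component count from 2 to 3, so l is a cut vertex.
By contrast removing h leaves 2 components; it is not a cut vertex. No other vertex is a cut vertex either.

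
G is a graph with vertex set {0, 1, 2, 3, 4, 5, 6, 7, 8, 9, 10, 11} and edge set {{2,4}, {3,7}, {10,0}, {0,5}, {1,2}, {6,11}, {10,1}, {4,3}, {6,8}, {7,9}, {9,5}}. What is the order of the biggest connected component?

Starting from 6 we can reach 6, 8, 11. That is one component of size 3.
Starting from 0 we can reach 0, 1, 2, 3, 4, 5, 7, 9, 10. That is one component of size 9.
The largest has 9 vertices.

9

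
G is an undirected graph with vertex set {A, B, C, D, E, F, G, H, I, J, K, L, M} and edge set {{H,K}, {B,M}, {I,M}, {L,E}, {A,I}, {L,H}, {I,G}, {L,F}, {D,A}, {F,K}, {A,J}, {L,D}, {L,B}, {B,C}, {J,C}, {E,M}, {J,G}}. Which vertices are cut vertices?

L

Removing L increases the component count from 1 to 2, so L is a cut vertex.
By contrast removing K leaves 1 component; it is not a cut vertex. No other vertex is a cut vertex either.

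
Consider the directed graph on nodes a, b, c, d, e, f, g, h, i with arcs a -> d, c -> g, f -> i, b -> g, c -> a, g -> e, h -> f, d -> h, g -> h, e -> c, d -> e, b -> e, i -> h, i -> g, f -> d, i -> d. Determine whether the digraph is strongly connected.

There is no directed path from h to b, so the graph is not strongly connected.

No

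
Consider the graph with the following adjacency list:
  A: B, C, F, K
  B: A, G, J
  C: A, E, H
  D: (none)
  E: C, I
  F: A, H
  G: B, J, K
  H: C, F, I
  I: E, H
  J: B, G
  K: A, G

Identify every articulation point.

A

Removing A increases the component count from 2 to 3, so A is a cut vertex.
By contrast removing E leaves 2 components; it is not a cut vertex. No other vertex is a cut vertex either.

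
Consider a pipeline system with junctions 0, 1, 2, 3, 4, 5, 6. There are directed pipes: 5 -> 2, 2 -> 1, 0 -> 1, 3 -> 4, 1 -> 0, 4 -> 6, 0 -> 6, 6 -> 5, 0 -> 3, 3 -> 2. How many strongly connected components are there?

1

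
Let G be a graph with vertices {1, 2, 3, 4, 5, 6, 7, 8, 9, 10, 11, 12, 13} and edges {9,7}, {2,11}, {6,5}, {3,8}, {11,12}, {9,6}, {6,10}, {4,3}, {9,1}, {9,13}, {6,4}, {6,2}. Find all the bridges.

removing 9–13 disconnects 9 from 13; removing 1–9 disconnects 1 from 9; removing 6–5 disconnects 6 from 5; removing 11–2 disconnects 11 from 2 — these are bridges.
In total 12 edges are bridges.

1-9, 10-6, 11-12, 11-2, 13-9, 2-6, 3-4, 3-8, 4-6, 5-6, 6-9, 7-9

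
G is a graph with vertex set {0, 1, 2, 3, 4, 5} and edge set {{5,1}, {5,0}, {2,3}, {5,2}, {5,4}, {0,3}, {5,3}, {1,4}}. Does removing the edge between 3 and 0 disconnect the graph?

No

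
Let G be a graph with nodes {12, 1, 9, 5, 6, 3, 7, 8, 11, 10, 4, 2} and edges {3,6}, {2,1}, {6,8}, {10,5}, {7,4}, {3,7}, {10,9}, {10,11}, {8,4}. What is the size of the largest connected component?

12 is isolated — a component by itself.
Starting from 1 we can reach 1, 2. That is one component of size 2.
Starting from 5 we can reach 5, 9, 10, 11. That is one component of size 4.
Starting from 3 we can reach 3, 4, 6, 7, 8. That is one component of size 5.
The largest has 5 vertices.

5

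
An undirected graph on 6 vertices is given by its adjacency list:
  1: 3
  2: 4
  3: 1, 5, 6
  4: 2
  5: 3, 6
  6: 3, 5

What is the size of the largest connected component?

Starting from 2 we can reach 2, 4. That is one component of size 2.
Starting from 1 we can reach 1, 3, 5, 6. That is one component of size 4.
The largest has 4 vertices.

4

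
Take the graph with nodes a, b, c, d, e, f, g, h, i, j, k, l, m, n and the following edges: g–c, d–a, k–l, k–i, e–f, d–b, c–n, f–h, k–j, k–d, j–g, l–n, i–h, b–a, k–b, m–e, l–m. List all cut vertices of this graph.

k

Removing k increases the component count from 1 to 2, so k is a cut vertex.
By contrast removing n leaves 1 component; it is not a cut vertex. No other vertex is a cut vertex either.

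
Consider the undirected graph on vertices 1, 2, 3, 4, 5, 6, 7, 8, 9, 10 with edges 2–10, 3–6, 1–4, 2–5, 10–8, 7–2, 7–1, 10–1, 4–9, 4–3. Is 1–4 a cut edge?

Yes

Removing 1–4 leaves no path between 1 and 4: the component count goes from 1 to 2. So it is a bridge.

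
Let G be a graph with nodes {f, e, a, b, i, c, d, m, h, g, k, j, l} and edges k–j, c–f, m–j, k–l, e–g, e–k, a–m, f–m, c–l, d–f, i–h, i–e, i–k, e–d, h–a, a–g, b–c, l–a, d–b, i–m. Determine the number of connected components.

1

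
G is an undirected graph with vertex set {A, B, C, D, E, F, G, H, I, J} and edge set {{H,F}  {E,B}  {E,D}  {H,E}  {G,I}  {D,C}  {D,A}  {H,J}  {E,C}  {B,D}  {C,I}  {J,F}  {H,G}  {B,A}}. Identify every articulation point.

H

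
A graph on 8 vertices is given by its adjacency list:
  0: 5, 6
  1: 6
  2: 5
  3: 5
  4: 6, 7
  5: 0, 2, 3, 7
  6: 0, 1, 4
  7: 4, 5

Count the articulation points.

Removing 5 increases the component count from 1 to 3, so 5 is a cut vertex.
Removing 6 increases the component count from 1 to 2, so 6 is a cut vertex.
By contrast removing 2 leaves 1 component; it is not a cut vertex. No other vertex is a cut vertex either.

2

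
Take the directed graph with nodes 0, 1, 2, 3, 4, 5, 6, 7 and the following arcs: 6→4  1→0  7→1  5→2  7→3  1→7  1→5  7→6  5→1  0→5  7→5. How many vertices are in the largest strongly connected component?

4

{0, 1, 5, 7} are all mutually reachable — one SCC of size 4.
{4} is an SCC by itself.
{6} is an SCC by itself.
{2} is an SCC by itself.
{3} is an SCC by itself.
The largest has 4 vertices.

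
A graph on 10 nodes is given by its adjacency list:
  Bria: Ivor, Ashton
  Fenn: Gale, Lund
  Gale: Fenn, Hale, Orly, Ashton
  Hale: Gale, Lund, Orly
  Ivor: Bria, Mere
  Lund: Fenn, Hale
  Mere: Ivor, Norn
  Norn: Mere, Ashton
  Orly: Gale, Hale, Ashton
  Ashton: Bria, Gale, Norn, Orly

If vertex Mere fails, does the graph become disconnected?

Deleting Mere leaves 1 component (was 1) (its neighbors Ivor, Norn remain connected to each other), so Mere is not a cut vertex.

No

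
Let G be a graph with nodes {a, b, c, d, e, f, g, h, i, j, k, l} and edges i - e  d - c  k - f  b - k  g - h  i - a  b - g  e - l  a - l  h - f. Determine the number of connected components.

j is isolated — a component by itself.
Starting from c we can reach c, d. That is one component of size 2.
Starting from a we can reach a, e, i, l. That is one component of size 4.
Starting from b we can reach b, f, g, h, k. That is one component of size 5.
Total: 4 components.

4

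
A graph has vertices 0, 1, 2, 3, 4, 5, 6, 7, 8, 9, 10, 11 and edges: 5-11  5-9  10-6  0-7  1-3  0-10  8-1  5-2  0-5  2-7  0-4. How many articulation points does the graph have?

4

Removing 0 increases the component count from 2 to 4, so 0 is a cut vertex.
Removing 1 increases the component count from 2 to 3, so 1 is a cut vertex.
Removing 5 increases the component count from 2 to 4, so 5 is a cut vertex.
Likewise 10 is a cut vertex.
By contrast removing 4 leaves 2 components; it is not a cut vertex. No other vertex is a cut vertex either.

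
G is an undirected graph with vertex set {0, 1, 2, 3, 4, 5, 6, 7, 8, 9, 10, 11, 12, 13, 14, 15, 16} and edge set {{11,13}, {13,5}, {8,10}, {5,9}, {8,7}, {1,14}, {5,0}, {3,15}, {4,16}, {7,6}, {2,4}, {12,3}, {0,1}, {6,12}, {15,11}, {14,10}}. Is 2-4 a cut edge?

Yes

Removing 2-4 leaves no path between 2 and 4: the component count goes from 2 to 3. So it is a bridge.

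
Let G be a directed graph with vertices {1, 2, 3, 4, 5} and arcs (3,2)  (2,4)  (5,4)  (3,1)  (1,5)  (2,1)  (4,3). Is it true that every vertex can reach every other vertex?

Yes

From 4 we can reach every vertex (1, 2, 3, 4, 5), and every vertex can reach 4 (1, 2, 3, 4, 5). So the whole graph is one strongly connected component.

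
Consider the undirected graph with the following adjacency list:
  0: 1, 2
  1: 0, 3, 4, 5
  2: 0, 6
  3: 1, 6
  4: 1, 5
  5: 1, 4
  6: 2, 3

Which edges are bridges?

The edges on the cycle 1-5-4-1 are not bridges since each lies on that cycle.
Every edge lies on some cycle, so there are no bridges.

none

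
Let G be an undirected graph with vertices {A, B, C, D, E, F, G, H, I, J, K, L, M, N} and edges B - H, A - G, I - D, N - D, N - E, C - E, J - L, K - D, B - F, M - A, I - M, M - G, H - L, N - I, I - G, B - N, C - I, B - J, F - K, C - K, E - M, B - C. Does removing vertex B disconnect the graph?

Deleting B raises the number of components from 1 to 2, so B is a cut vertex.

Yes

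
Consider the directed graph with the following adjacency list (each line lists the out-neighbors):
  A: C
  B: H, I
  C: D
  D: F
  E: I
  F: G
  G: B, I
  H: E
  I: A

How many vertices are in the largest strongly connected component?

9

{A, B, C, D, E, F, G, H, I} are all mutually reachable — one SCC of size 9.
The largest has 9 vertices.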